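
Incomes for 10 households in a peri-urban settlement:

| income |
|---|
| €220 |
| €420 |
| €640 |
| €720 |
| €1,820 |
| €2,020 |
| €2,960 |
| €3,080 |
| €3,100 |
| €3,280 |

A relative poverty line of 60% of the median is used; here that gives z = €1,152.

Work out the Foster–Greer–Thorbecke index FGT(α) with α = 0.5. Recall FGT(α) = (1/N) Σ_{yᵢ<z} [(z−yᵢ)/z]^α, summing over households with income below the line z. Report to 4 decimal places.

0.2976

Incomes under z: €220, €420, €640, €720 (q = 4 of N = 10).
Shortfall ratios: (1152−220)/1152 = 0.8090; (1152−420)/1152 = 0.6354; (1152−640)/1152 = 0.4444; (1152−720)/1152 = 0.3750.
Raised to α = 0.5: 0.89946; 0.79713; 0.66667; 0.61237.
Sum = 2.975629; FGT(0.5) = 2.975629 / 10 = 0.2976.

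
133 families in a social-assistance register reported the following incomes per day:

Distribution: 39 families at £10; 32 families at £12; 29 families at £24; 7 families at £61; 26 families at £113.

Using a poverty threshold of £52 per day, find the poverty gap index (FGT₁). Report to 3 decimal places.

0.539

Incomes under z: 39×£10, 32×£12, 29×£24 (q = 100 of N = 133).
Shortfall ratios: (52−10)/52 = 0.8077 (×39); (52−12)/52 = 0.7692 (×32); (52−24)/52 = 0.5385 (×29).
Σ = 71.730769. Dividing by the full population N = 133 gives P₁ = 0.539.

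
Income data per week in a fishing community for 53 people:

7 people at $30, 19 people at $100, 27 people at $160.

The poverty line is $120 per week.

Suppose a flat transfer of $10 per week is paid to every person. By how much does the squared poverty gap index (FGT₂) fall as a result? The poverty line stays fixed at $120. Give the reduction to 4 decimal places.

Before: below the line — 7×$30, 19×$100; squared poverty gap index (FGT₂) = 0.084251.
After the $10 transfer: below the line — 7×$40, 19×$110; squared poverty gap index (FGT₂) = 0.061190.
Reduction = 0.084251 − 0.061190 = 0.0231.

0.0231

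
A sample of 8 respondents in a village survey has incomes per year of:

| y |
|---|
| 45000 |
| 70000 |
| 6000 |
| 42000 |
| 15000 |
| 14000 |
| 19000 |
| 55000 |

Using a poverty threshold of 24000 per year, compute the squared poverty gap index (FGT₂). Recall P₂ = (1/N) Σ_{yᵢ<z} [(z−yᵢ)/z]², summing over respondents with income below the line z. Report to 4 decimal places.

0.1150

Poor units: 6000, 14000, 15000, 19000 (q = 4 of N = 8).
Shortfall ratios: (24000−6000)/24000 = 0.7500; (24000−14000)/24000 = 0.4167; (24000−15000)/24000 = 0.3750; (24000−19000)/24000 = 0.2083.
Squared: 0.5625; 0.1736; 0.1406; 0.0434.
Sum = 0.920139; P₂ = 0.920139 / 8 = 0.1150.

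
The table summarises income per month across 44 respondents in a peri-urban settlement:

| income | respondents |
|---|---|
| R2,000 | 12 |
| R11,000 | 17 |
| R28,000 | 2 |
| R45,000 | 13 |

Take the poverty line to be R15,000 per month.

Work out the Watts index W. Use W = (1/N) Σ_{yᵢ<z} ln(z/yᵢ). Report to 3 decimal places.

0.669

Poor units: 12×R2,000, 17×R11,000 (q = 29 of N = 44).
Log shortfalls: ln(15000/2000) = 2.0149 (×12); ln(15000/11000) = 0.3102 (×17).
W = 29.451470 / 44 = 0.669.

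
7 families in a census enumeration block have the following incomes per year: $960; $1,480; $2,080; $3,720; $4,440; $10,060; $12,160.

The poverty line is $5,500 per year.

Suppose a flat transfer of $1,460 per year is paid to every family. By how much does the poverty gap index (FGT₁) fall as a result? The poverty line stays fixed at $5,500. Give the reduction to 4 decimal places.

0.1792

Before: below the line — $960, $1,480, $2,080, $3,720, $4,440; poverty gap index (FGT₁) = 0.384935.
After the $1,460 transfer: below the line — $2,420, $2,940, $3,540, $5,180; poverty gap index (FGT₁) = 0.205714.
Reduction = 0.384935 − 0.205714 = 0.1792.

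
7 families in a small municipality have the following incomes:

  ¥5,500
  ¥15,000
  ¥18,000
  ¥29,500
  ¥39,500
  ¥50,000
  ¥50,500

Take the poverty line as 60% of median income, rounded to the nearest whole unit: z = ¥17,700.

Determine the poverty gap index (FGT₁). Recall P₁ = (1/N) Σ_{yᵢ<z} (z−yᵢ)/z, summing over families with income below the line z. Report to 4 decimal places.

Incomes under z: ¥5,500, ¥15,000 (q = 2 of N = 7).
Shortfall ratios: (17700−5500)/17700 = 0.6893; (17700−15000)/17700 = 0.1525.
Sum of shortfalls = 0.841808; P₁ averages over all N: 0.841808 / 7 = 0.1203.

0.1203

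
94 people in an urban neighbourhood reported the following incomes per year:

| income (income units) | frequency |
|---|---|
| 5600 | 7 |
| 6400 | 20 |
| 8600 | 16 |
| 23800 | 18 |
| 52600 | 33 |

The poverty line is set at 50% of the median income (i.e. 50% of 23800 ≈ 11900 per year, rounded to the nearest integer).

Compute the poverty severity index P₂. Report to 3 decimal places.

Below the line: 7×5600, 20×6400, 16×8600 (q = 43 of N = 94).
Gap ratios (z−y)/z: (11900−5600)/11900 = 0.5294 (×7); (11900−6400)/11900 = 0.4622 (×20); (11900−8600)/11900 = 0.2773 (×16).
Squared: 0.2803 (×7); 0.2136 (×20); 0.0769 (×16).
Sum = 7.464656; P₂ = 7.464656 / 94 = 0.079.

0.079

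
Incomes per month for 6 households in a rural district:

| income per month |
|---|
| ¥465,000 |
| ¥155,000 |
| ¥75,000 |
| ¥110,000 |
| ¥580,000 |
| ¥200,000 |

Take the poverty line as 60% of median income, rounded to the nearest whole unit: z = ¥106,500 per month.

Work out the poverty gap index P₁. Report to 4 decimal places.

0.0493

Below z: ¥75,000 (q = 1 of N = 6).
Relative gaps: (106500−75000)/106500 = 0.2958.
Σ = 0.295775. Dividing by the full population N = 6 gives P₁ = 0.0493.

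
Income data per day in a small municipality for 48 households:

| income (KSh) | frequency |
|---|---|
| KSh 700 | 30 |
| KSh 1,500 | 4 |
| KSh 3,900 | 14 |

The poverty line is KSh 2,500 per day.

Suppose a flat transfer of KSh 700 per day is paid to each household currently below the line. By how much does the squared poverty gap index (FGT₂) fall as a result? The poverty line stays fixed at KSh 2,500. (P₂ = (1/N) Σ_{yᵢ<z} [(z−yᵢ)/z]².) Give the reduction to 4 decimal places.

Before: below the line — 30×KSh 700, 4×KSh 1,500; squared poverty gap index (FGT₂) = 0.337333.
After the KSh 700 transfer: below the line — 30×KSh 1,400, 4×KSh 2,200; squared poverty gap index (FGT₂) = 0.122200.
Reduction = 0.337333 − 0.122200 = 0.2151.

0.2151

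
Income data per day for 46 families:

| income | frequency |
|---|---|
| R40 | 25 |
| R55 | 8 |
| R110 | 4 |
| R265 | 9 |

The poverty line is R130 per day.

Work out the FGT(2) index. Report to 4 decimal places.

0.3204

Below the line: 25×R40, 8×R55, 4×R110 (q = 37 of N = 46).
Normalized shortfalls: (130−40)/130 = 0.6923 (×25); (130−55)/130 = 0.5769 (×8); (130−110)/130 = 0.1538 (×4).
Squared: 0.4793 (×25); 0.3328 (×8); 0.0237 (×4).
Sum = 14.739645; P₂ = 14.739645 / 46 = 0.3204.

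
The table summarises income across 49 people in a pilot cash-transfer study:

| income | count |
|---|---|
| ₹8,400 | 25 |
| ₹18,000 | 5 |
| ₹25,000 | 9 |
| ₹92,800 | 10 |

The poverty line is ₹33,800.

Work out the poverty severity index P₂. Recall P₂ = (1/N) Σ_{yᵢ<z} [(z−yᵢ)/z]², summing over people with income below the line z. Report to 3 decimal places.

0.323

Incomes under z: 25×₹8,400, 5×₹18,000, 9×₹25,000 (q = 39 of N = 49).
Normalized shortfalls: (33800−8400)/33800 = 0.7515 (×25); (33800−18000)/33800 = 0.4675 (×5); (33800−25000)/33800 = 0.2604 (×9).
Squared: 0.5647 (×25); 0.2185 (×5); 0.0678 (×9).
Sum = 15.820665; P₂ = 15.820665 / 49 = 0.323.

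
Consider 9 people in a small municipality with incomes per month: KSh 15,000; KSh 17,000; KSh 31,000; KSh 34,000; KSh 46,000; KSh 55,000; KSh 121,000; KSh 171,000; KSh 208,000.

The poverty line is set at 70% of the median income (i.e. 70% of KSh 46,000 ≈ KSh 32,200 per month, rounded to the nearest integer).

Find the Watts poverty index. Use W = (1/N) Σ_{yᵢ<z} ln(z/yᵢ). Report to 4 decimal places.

0.1601

Incomes under z: KSh 15,000, KSh 17,000, KSh 31,000 (q = 3 of N = 9).
Log gaps: ln(32200/15000) = 0.7639; ln(32200/17000) = 0.6388; ln(32200/31000) = 0.0380.
W = 1.440649 / 9 = 0.1601.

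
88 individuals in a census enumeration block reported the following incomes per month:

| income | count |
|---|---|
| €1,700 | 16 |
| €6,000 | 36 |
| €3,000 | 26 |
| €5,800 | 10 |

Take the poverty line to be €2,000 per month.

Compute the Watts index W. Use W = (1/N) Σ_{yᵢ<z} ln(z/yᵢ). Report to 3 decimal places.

Incomes under z: 16×€1,700 (q = 16 of N = 88).
Log gaps: ln(2000/1700) = 0.1625 (×16).
W = 2.600303 / 88 = 0.030.

0.030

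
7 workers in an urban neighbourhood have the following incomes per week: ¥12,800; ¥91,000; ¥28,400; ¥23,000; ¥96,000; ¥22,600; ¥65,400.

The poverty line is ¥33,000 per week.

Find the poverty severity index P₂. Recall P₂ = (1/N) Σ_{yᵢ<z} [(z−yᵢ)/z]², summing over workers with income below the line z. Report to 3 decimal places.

0.084

Below the line: ¥12,800, ¥22,600, ¥23,000, ¥28,400 (q = 4 of N = 7).
Gap ratios (z−y)/z: (33000−12800)/33000 = 0.6121; (33000−22600)/33000 = 0.3152; (33000−23000)/33000 = 0.3030; (33000−28400)/33000 = 0.1394.
Squared: 0.3747; 0.0993; 0.0918; 0.0194.
Sum = 0.585271; P₂ = 0.585271 / 7 = 0.084.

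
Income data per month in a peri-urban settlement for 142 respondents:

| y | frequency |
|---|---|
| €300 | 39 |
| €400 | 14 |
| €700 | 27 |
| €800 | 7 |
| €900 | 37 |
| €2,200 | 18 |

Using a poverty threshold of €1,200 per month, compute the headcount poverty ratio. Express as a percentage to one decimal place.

87.3%

124 of the 142 respondents have income below €1,200.
H = 124/142 = 87.3%.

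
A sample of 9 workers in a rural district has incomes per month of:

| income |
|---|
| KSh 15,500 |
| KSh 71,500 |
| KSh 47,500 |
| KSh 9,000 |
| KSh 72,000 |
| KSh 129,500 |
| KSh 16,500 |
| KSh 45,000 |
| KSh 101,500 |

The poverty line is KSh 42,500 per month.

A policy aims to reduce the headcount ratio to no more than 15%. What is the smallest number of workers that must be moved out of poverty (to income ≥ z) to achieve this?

2

3 of the 9 workers are poor, so H = 3/9 = 0.333.
A headcount ratio of at most 15% allows at most ⌊0.15 × 9⌋ = 1 poor workers.
So at least 3 − 1 = 2 must be lifted.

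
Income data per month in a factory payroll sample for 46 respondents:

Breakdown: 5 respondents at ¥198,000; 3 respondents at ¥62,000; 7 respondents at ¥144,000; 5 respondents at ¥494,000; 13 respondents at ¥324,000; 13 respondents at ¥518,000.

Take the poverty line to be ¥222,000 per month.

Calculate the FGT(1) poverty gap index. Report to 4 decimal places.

0.1122

Incomes under z: 3×¥62,000, 7×¥144,000, 5×¥198,000 (q = 15 of N = 46).
Relative gaps: (222000−62000)/222000 = 0.7207 (×3); (222000−144000)/222000 = 0.3514 (×7); (222000−198000)/222000 = 0.1081 (×5).
Σ = 5.162162. Dividing by the full population N = 46 gives P₁ = 0.1122.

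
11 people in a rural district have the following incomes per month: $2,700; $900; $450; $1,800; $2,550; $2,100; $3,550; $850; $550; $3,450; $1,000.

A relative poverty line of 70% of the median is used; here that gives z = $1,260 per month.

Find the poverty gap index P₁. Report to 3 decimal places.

Below z: $450, $550, $850, $900, $1,000 (q = 5 of N = 11).
Normalized shortfalls: (1260−450)/1260 = 0.6429; (1260−550)/1260 = 0.5635; (1260−850)/1260 = 0.3254; (1260−900)/1260 = 0.2857; (1260−1000)/1260 = 0.2063.
Σ = 2.023810. Dividing by the full population N = 11 gives P₁ = 0.184.

0.184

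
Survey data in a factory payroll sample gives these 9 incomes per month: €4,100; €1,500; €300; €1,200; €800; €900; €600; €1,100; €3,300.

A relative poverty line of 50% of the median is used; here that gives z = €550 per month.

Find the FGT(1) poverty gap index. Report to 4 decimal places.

Poor units: €300 (q = 1 of N = 9).
Gap ratios (z−y)/z: (550−300)/550 = 0.4545.
Sum of shortfalls = 0.454545; P₁ averages over all N: 0.454545 / 9 = 0.0505.

0.0505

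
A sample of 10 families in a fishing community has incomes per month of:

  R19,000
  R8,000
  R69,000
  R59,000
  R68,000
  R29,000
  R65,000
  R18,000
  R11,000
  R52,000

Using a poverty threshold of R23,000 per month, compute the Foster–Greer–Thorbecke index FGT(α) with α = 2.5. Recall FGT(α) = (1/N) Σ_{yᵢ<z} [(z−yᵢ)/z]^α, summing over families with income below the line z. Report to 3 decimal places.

Poor units: R8,000, R11,000, R18,000, R19,000 (q = 4 of N = 10).
Shortfall ratios: (23000−8000)/23000 = 0.6522; (23000−11000)/23000 = 0.5217; (23000−18000)/23000 = 0.2174; (23000−19000)/23000 = 0.1739.
Raised to α = 2.5: 0.34349; 0.19662; 0.02203; 0.01261.
Sum = 0.574756; FGT(2.5) = 0.574756 / 10 = 0.057.

0.057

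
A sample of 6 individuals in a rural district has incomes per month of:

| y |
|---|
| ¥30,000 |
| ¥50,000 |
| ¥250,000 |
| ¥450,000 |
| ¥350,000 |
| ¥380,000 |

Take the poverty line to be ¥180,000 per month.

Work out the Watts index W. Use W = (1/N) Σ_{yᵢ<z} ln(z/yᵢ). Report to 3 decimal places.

0.512

Below z: ¥30,000, ¥50,000 (q = 2 of N = 6).
ln(z/y) terms: ln(180000/30000) = 1.7918; ln(180000/50000) = 1.2809.
W = 3.072693 / 6 = 0.512.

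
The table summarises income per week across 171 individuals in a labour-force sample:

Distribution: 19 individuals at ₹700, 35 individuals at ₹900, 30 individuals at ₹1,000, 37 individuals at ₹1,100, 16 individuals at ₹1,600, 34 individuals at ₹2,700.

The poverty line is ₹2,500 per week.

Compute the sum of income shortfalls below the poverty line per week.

Below z: 19×₹700, 35×₹900, 30×₹1,000, 37×₹1,100, 16×₹1,600 (q = 137 of N = 171).
Individual gaps: 19×(2500−700) = 34200; 35×(2500−900) = 56000; 30×(2500−1000) = 45000; 37×(2500−1100) = 51800; 16×(2500−1600) = 14400.
Aggregate gap = ₹201,400.

₹201,400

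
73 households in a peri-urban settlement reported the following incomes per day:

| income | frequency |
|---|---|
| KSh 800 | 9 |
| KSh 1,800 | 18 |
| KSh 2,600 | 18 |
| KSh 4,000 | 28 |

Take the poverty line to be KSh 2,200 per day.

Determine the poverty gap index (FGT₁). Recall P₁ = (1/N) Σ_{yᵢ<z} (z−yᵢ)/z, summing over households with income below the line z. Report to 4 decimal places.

Below z: 9×KSh 800, 18×KSh 1,800 (q = 27 of N = 73).
Shortfall ratios: (2200−800)/2200 = 0.6364 (×9); (2200−1800)/2200 = 0.1818 (×18).
Sum of shortfalls = 9.000000; P₁ averages over all N: 9.000000 / 73 = 0.1233.

0.1233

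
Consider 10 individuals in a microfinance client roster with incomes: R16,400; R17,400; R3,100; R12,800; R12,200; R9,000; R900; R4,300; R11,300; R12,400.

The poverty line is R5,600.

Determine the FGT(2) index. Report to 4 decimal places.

Incomes under z: R900, R3,100, R4,300 (q = 3 of N = 10).
Shortfall ratios: (5600−900)/5600 = 0.8393; (5600−3100)/5600 = 0.4464; (5600−4300)/5600 = 0.2321.
Squared: 0.7044; 0.1993; 0.0539.
Sum = 0.957589; P₂ = 0.957589 / 10 = 0.0958.

0.0958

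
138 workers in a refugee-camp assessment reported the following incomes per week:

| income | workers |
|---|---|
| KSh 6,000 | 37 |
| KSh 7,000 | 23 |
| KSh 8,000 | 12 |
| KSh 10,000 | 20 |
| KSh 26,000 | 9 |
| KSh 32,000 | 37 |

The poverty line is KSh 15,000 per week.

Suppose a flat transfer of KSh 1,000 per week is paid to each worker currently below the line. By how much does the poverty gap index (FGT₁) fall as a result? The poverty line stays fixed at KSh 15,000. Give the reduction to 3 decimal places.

Before: below the line — 37×KSh 6,000, 23×KSh 7,000, 12×KSh 8,000, 20×KSh 10,000; poverty gap index (FGT₁) = 0.33865.
After the KSh 1,000 transfer: below the line — 37×KSh 7,000, 23×KSh 8,000, 12×KSh 9,000, 20×KSh 11,000; poverty gap index (FGT₁) = 0.29420.
Reduction = 0.33865 − 0.29420 = 0.044.

0.044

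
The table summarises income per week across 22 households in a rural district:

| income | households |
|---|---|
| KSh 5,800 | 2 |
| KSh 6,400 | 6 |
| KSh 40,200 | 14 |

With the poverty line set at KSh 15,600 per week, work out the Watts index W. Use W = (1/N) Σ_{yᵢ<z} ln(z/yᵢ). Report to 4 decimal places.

Below z: 2×KSh 5,800, 6×KSh 6,400 (q = 8 of N = 22).
Log gaps: ln(15600/5800) = 0.9894 (×2); ln(15600/6400) = 0.8910 (×6).
W = 7.324664 / 22 = 0.3329.

0.3329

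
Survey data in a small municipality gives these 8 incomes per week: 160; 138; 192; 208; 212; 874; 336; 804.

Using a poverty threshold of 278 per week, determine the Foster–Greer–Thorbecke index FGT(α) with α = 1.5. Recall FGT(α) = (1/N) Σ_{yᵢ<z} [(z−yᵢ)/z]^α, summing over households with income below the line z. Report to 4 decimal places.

Incomes under z: 138, 160, 192, 208, 212 (q = 5 of N = 8).
Gap ratios (z−y)/z: (278−138)/278 = 0.5036; (278−160)/278 = 0.4245; (278−192)/278 = 0.3094; (278−208)/278 = 0.2518; (278−212)/278 = 0.2374.
Raised to α = 1.5: 0.35738; 0.27654; 0.17206; 0.12635; 0.11568.
Sum = 1.048003; FGT(1.5) = 1.048003 / 8 = 0.1310.

0.1310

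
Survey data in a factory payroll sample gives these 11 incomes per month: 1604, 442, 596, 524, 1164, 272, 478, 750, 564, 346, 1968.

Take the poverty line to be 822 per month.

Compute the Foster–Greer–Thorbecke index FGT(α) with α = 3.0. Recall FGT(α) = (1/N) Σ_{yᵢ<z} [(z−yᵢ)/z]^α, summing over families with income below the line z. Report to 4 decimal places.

0.0696

Below the line: 272, 346, 442, 478, 524, 564, 596, 750 (q = 8 of N = 11).
Relative gaps: (822−272)/822 = 0.6691; (822−346)/822 = 0.5791; (822−442)/822 = 0.4623; (822−478)/822 = 0.4185; (822−524)/822 = 0.3625; (822−564)/822 = 0.3139; (822−596)/822 = 0.2749; (822−750)/822 = 0.0876.
Raised to α = 3.0: 0.29955; 0.19418; 0.09880; 0.07329; 0.04765; 0.03092; 0.02078; 0.00067.
Sum = 0.765842; FGT(3.0) = 0.765842 / 11 = 0.0696.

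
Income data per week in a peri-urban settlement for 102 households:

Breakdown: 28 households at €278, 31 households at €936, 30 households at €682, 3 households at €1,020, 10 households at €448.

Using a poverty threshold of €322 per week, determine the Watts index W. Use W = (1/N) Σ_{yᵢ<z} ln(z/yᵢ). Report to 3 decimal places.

Poor units: 28×€278 (q = 28 of N = 102).
Log shortfalls: ln(322/278) = 0.1469 (×28).
W = 4.114052 / 102 = 0.040.

0.040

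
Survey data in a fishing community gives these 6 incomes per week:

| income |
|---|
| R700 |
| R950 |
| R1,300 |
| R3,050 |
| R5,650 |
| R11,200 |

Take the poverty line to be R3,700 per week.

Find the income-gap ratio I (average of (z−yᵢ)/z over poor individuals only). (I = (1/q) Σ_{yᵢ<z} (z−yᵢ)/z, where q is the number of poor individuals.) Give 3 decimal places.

Poor units: R700, R950, R1,300, R3,050 (q = 4 of N = 6).
Relative gaps: 0.8108, 0.7432, 0.6486, 0.1757; sum = 2.378378.
I averages over the q = 4 poor units only: 2.378378 / 4 = 0.595.

0.595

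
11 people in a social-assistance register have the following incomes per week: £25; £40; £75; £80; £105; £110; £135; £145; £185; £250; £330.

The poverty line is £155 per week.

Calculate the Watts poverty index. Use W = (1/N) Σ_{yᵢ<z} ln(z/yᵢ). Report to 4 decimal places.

Below z: £25, £40, £75, £80, £105, £110, £135, £145 (q = 8 of N = 11).
Log gaps: ln(155/25) = 1.8245; ln(155/40) = 1.3545; ln(155/75) = 0.7259; ln(155/80) = 0.6614; ln(155/105) = 0.3895; ln(155/110) = 0.3429; ln(155/135) = 0.1382; ln(155/145) = 0.0667.
W = 5.503682 / 11 = 0.5003.

0.5003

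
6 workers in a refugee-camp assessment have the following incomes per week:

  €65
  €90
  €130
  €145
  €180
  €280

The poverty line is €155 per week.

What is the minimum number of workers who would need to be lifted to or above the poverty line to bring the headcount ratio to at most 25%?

3

Currently q = 4 of N = 6 are below the line (H = 0.667).
A headcount ratio of at most 25% allows at most ⌊0.25 × 6⌋ = 1 poor workers.
So at least 4 − 1 = 3 must be lifted.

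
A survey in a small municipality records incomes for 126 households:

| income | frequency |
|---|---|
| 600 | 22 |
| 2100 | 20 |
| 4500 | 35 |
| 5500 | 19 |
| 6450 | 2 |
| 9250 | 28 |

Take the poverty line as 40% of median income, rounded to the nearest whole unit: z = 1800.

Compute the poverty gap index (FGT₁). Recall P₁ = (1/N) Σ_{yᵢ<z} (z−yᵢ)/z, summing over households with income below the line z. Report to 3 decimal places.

Below z: 22×600 (q = 22 of N = 126).
Gap ratios (z−y)/z: (1800−600)/1800 = 0.6667 (×22).
Σ = 14.666667. Dividing by the full population N = 126 gives P₁ = 0.116.

0.116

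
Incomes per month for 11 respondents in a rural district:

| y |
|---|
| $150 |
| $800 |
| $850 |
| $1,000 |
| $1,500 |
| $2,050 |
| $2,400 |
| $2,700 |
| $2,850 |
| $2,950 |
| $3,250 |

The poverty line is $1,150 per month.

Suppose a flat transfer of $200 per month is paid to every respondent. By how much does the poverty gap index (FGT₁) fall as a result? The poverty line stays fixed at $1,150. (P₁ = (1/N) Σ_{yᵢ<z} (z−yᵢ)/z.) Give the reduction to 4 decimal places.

0.0593

Before: below the line — $150, $800, $850, $1,000; poverty gap index (FGT₁) = 0.142292.
After the $200 transfer: below the line — $350, $1,000, $1,050; poverty gap index (FGT₁) = 0.083004.
Reduction = 0.142292 − 0.083004 = 0.0593.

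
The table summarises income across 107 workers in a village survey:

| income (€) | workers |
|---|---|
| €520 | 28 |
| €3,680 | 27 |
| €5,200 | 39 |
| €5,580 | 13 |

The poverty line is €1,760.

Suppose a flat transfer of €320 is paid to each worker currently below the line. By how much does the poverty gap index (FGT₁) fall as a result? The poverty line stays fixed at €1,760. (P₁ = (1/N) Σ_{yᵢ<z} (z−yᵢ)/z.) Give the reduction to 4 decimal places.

Before: below the line — 28×€520; poverty gap index (FGT₁) = 0.184367.
After the €320 transfer: below the line — 28×€840; poverty gap index (FGT₁) = 0.136788.
Reduction = 0.184367 − 0.136788 = 0.0476.

0.0476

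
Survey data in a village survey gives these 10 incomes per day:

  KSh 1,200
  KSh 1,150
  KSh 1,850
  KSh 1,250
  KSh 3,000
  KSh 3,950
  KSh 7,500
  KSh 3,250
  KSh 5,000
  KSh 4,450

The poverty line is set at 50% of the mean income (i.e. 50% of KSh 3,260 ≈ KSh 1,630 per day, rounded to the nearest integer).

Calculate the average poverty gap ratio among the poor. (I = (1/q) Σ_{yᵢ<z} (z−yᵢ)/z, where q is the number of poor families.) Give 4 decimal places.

0.2638

Below the line: KSh 1,150, KSh 1,200, KSh 1,250 (q = 3 of N = 10).
Relative gaps: 0.2945, 0.2638, 0.2331; sum = 0.791411.
The income-gap ratio divides by q (the poor only): 0.791411 / 3 = 0.2638.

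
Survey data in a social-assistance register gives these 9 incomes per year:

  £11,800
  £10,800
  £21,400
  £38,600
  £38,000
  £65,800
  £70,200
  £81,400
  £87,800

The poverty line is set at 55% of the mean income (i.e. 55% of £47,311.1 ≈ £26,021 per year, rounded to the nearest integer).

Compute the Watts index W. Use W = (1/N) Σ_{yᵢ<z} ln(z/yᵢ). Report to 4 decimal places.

Below the line: £10,800, £11,800, £21,400 (q = 3 of N = 9).
Log shortfalls: ln(26021/10800) = 0.8794; ln(26021/11800) = 0.7908; ln(26021/21400) = 0.1955.
W = 1.865675 / 9 = 0.2073.

0.2073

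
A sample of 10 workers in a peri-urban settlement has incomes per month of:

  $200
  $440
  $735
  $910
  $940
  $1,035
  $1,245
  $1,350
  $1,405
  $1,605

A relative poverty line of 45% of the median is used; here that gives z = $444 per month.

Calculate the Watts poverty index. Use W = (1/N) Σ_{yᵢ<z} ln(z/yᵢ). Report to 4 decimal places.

Below z: $200, $440 (q = 2 of N = 10).
Log gaps: ln(444/200) = 0.7975; ln(444/440) = 0.0090.
W = 0.806557 / 10 = 0.0807.

0.0807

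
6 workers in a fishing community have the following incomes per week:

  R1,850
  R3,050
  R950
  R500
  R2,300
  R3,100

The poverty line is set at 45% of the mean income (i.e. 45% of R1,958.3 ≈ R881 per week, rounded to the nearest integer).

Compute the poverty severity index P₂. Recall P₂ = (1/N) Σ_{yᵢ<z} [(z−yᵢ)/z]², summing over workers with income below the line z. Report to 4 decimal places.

Incomes under z: R500 (q = 1 of N = 6).
Gap ratios (z−y)/z: (881−500)/881 = 0.4325.
Squared: 0.1870.
Sum = 0.187024; P₂ = 0.187024 / 6 = 0.0312.

0.0312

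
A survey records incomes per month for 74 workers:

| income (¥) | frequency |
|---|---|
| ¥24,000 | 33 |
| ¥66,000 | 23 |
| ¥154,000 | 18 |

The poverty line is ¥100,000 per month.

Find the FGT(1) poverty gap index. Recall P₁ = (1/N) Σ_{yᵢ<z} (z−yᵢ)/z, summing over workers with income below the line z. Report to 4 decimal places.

0.4446

Below the line: 33×¥24,000, 23×¥66,000 (q = 56 of N = 74).
Gap ratios (z−y)/z: (100000−24000)/100000 = 0.7600 (×33); (100000−66000)/100000 = 0.3400 (×23).
Σ = 32.900000. Dividing by the full population N = 74 gives P₁ = 0.4446.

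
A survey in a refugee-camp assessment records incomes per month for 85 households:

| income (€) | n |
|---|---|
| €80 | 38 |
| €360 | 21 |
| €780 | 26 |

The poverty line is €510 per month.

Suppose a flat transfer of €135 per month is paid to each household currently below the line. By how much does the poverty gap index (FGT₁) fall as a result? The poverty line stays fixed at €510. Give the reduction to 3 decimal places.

Before: below the line — 38×€80, 21×€360; poverty gap index (FGT₁) = 0.44960.
After the €135 transfer: below the line — 38×€215, 21×€495; poverty gap index (FGT₁) = 0.26586.
Reduction = 0.44960 − 0.26586 = 0.184.

0.184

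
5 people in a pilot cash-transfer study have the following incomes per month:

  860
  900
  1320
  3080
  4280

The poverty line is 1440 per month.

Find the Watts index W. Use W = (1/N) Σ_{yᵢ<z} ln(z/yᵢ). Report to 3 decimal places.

Below z: 860, 900, 1320 (q = 3 of N = 5).
Log shortfalls: ln(1440/860) = 0.5155; ln(1440/900) = 0.4700; ln(1440/1320) = 0.0870.
W = 1.072481 / 5 = 0.214.

0.214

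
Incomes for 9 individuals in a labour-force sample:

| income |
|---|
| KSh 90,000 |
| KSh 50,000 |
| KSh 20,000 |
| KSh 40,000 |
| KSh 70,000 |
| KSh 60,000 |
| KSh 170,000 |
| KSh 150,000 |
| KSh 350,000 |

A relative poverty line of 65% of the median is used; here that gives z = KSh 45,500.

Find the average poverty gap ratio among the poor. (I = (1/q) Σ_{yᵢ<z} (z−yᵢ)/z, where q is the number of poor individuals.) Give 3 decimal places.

Incomes under z: KSh 20,000, KSh 40,000 (q = 2 of N = 9).
Shortfall ratios (z−y)/z: 0.5604, 0.1209; sum = 0.681319.
The income-gap ratio divides by q (the poor only): 0.681319 / 2 = 0.341.

0.341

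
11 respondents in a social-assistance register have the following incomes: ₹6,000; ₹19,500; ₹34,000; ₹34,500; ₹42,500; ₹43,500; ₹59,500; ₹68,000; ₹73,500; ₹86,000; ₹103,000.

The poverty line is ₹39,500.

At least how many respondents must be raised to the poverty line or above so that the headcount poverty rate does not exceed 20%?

2

Currently q = 4 of N = 11 are below the line (H = 0.364).
A headcount ratio of at most 20% allows at most ⌊0.20 × 11⌋ = 2 poor respondents.
So at least 4 − 2 = 2 must be lifted.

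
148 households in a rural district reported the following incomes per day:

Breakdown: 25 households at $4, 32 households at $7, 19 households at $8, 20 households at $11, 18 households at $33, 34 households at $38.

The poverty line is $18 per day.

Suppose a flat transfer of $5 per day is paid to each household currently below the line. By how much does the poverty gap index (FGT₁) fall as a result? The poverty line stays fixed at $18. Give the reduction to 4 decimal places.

0.1802

Before: below the line — 25×$4, 32×$7, 19×$8, 20×$11; poverty gap index (FGT₁) = 0.387387.
After the $5 transfer: below the line — 25×$9, 32×$12, 19×$13, 20×$16; poverty gap index (FGT₁) = 0.207207.
Reduction = 0.387387 − 0.207207 = 0.1802.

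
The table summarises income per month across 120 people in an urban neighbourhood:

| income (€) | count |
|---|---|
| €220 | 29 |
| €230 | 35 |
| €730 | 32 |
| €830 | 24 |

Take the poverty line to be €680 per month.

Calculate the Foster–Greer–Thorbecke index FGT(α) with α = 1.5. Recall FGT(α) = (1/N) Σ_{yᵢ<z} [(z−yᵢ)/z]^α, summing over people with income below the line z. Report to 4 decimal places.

Poor units: 29×€220, 35×€230 (q = 64 of N = 120).
Normalized shortfalls: (680−220)/680 = 0.6765 (×29); (680−230)/680 = 0.6618 (×35).
Raised to α = 1.5: 0.55638 (×29); 0.53834 (×35).
Sum = 34.976935; FGT(1.5) = 34.976935 / 120 = 0.2915.

0.2915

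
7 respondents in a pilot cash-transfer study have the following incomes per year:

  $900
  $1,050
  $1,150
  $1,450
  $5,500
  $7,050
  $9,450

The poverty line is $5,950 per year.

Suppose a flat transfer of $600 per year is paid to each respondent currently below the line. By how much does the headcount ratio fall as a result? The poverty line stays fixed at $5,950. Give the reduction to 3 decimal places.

0.143

Before: below the line — $900, $1,050, $1,150, $1,450, $5,500; headcount ratio = 0.71429.
After the $600 transfer: below the line — $1,500, $1,650, $1,750, $2,050; headcount ratio = 0.57143.
Reduction = 0.71429 − 0.57143 = 0.143.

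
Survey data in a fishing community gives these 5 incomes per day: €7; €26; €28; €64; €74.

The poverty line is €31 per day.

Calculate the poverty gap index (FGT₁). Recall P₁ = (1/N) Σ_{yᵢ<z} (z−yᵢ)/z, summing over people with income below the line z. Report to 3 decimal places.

Below z: €7, €26, €28 (q = 3 of N = 5).
Gap ratios (z−y)/z: (31−7)/31 = 0.7742; (31−26)/31 = 0.1613; (31−28)/31 = 0.0968.
Σ = 1.032258. Dividing by the full population N = 5 gives P₁ = 0.206.

0.206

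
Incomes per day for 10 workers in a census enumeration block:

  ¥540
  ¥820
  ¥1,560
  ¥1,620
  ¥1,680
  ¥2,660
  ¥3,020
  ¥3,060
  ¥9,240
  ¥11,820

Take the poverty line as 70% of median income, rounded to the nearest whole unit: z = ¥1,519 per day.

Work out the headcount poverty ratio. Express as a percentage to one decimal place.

2 of the 10 workers have income below ¥1,519.
H = 2/10 = 20.0%.

20.0%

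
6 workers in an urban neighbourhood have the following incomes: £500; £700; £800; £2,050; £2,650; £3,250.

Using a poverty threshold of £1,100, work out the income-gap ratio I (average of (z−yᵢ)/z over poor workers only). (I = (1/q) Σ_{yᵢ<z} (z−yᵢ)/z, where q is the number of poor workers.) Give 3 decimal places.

0.394

Incomes under z: £500, £700, £800 (q = 3 of N = 6).
Shortfall ratios (z−y)/z: 0.5455, 0.3636, 0.2727; sum = 1.181818.
I averages over the q = 3 poor units only: 1.181818 / 3 = 0.394.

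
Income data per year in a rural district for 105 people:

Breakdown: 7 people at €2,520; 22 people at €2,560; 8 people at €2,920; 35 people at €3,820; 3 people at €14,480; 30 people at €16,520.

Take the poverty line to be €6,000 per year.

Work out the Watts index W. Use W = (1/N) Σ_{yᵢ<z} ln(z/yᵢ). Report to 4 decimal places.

Incomes under z: 7×€2,520, 22×€2,560, 8×€2,920, 35×€3,820 (q = 72 of N = 105).
ln(z/y) terms: ln(6000/2520) = 0.8675 (×7); ln(6000/2560) = 0.8518 (×22); ln(6000/2920) = 0.7202 (×8); ln(6000/3820) = 0.4515 (×35).
W = 46.375276 / 105 = 0.4417.

0.4417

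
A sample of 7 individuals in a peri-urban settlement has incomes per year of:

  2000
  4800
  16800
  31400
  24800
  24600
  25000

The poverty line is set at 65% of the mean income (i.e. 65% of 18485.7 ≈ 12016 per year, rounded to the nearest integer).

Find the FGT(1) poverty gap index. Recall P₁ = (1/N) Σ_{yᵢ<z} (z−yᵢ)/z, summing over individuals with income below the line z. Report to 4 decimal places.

0.2049

Incomes under z: 2000, 4800 (q = 2 of N = 7).
Shortfall ratios: (12016−2000)/12016 = 0.8336; (12016−4800)/12016 = 0.6005.
Sum of shortfalls = 1.434088; P₁ averages over all N: 1.434088 / 7 = 0.2049.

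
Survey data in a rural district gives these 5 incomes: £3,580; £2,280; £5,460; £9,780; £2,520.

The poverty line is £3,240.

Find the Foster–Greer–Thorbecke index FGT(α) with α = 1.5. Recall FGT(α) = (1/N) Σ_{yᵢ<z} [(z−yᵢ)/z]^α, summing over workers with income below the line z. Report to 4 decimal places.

0.0532

Below z: £2,280, £2,520 (q = 2 of N = 5).
Shortfall ratios: (3240−2280)/3240 = 0.2963; (3240−2520)/3240 = 0.2222.
Raised to α = 1.5: 0.16128; 0.10476.
Sum = 0.266040; FGT(1.5) = 0.266040 / 5 = 0.0532.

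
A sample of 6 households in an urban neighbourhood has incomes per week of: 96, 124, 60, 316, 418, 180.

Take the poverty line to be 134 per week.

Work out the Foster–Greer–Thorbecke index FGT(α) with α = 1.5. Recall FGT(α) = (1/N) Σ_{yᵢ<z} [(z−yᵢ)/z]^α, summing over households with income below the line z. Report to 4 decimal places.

0.0970

Incomes under z: 60, 96, 124 (q = 3 of N = 6).
Gap ratios (z−y)/z: (134−60)/134 = 0.5522; (134−96)/134 = 0.2836; (134−124)/134 = 0.0746.
Raised to α = 1.5: 0.41038; 0.15101; 0.02039.
Sum = 0.581785; FGT(1.5) = 0.581785 / 6 = 0.0970.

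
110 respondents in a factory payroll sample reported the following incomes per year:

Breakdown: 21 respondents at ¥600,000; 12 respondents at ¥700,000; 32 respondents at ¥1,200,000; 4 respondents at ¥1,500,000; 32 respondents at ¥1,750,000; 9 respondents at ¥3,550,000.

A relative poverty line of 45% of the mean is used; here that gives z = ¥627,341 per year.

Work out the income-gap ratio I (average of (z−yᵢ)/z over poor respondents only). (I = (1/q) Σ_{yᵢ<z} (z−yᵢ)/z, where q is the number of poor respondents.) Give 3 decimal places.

Below z: 21×¥600,000 (q = 21 of N = 110).
Relative gaps: 0.0436 (×21); sum = 0.915230.
I averages over the q = 21 poor units only: 0.915230 / 21 = 0.044.

0.044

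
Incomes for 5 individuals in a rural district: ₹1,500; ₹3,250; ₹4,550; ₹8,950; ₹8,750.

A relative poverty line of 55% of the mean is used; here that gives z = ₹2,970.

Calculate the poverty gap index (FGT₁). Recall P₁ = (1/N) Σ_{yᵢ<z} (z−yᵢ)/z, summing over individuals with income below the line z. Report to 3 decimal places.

Below the line: ₹1,500 (q = 1 of N = 5).
Gap ratios (z−y)/z: (2970−1500)/2970 = 0.4949.
Σ = 0.494949. Dividing by the full population N = 5 gives P₁ = 0.099.

0.099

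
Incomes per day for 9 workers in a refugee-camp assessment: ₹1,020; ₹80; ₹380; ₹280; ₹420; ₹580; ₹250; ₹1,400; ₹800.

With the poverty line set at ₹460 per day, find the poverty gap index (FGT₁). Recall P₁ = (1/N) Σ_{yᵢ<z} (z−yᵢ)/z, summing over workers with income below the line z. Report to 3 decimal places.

Incomes under z: ₹80, ₹250, ₹280, ₹380, ₹420 (q = 5 of N = 9).
Normalized shortfalls: (460−80)/460 = 0.8261; (460−250)/460 = 0.4565; (460−280)/460 = 0.3913; (460−380)/460 = 0.1739; (460−420)/460 = 0.0870.
Σ = 1.934783. Dividing by the full population N = 9 gives P₁ = 0.215.

0.215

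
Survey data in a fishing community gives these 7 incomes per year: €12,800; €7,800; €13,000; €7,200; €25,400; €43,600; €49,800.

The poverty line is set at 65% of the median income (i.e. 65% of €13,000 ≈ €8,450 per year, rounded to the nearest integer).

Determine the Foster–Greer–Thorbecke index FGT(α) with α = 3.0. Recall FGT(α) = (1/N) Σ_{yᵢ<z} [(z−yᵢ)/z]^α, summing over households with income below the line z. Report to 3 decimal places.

Incomes under z: €7,200, €7,800 (q = 2 of N = 7).
Relative gaps: (8450−7200)/8450 = 0.1479; (8450−7800)/8450 = 0.0769.
Raised to α = 3.0: 0.00324; 0.00046.
Sum = 0.003692; FGT(3.0) = 0.003692 / 7 = 0.001.

0.001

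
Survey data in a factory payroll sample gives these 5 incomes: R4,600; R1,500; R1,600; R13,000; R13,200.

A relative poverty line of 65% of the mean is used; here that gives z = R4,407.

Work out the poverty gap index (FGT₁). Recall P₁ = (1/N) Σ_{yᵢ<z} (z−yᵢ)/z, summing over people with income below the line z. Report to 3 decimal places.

Below z: R1,500, R1,600 (q = 2 of N = 5).
Normalized shortfalls: (4407−1500)/4407 = 0.6596; (4407−1600)/4407 = 0.6369.
Sum of shortfalls = 1.296574; P₁ averages over all N: 1.296574 / 5 = 0.259.

0.259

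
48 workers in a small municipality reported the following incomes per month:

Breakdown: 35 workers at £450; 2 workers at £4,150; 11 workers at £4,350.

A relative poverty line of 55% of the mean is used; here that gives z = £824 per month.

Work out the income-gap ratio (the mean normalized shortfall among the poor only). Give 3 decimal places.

Incomes under z: 35×£450 (q = 35 of N = 48).
Shortfall ratios (z−y)/z: 0.4539 (×35); sum = 15.885922.
I averages over the q = 35 poor units only: 15.885922 / 35 = 0.454.

0.454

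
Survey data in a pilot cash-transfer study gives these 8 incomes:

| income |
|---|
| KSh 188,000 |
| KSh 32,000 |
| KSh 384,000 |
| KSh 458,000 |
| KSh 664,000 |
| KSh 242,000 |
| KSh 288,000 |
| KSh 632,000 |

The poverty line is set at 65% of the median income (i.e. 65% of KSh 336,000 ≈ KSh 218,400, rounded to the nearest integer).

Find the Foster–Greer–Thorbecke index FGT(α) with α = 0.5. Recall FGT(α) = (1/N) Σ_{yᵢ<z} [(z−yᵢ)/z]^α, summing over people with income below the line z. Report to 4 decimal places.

0.1621

Below z: KSh 32,000, KSh 188,000 (q = 2 of N = 8).
Normalized shortfalls: (218400−32000)/218400 = 0.8535; (218400−188000)/218400 = 0.1392.
Raised to α = 0.5: 0.92384; 0.37309.
Sum = 1.296927; FGT(0.5) = 1.296927 / 8 = 0.1621.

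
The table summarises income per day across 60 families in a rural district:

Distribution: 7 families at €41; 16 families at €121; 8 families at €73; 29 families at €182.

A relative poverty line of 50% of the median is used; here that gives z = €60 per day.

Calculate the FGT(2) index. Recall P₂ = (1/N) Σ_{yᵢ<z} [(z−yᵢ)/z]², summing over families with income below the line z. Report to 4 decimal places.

0.0117

Poor units: 7×€41 (q = 7 of N = 60).
Gap ratios (z−y)/z: (60−41)/60 = 0.3167 (×7).
Squared: 0.1003 (×7).
Sum = 0.701944; P₂ = 0.701944 / 60 = 0.0117.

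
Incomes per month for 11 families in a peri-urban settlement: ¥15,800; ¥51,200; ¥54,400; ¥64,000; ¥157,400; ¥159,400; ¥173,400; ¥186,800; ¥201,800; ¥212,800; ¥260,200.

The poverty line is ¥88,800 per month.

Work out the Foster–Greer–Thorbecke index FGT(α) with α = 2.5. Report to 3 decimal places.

Below the line: ¥15,800, ¥51,200, ¥54,400, ¥64,000 (q = 4 of N = 11).
Relative gaps: (88800−15800)/88800 = 0.8221; (88800−51200)/88800 = 0.4234; (88800−54400)/88800 = 0.3874; (88800−64000)/88800 = 0.2793.
Raised to α = 2.5: 0.61274; 0.11666; 0.09340; 0.04122.
Sum = 0.864025; FGT(2.5) = 0.864025 / 11 = 0.079.

0.079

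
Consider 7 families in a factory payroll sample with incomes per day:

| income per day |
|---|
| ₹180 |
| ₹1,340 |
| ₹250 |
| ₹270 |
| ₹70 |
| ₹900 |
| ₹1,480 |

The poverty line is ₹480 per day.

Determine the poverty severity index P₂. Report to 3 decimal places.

Poor units: ₹70, ₹180, ₹250, ₹270 (q = 4 of N = 7).
Normalized shortfalls: (480−70)/480 = 0.8542; (480−180)/480 = 0.6250; (480−250)/480 = 0.4792; (480−270)/480 = 0.4375.
Squared: 0.7296; 0.3906; 0.2296; 0.1914.
Sum = 1.541233; P₂ = 1.541233 / 7 = 0.220.

0.220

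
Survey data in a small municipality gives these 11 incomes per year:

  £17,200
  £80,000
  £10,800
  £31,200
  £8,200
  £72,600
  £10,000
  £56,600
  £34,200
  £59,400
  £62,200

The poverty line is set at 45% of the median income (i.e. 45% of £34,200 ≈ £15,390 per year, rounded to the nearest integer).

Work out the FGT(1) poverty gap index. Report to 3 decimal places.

Below z: £8,200, £10,000, £10,800 (q = 3 of N = 11).
Normalized shortfalls: (15390−8200)/15390 = 0.4672; (15390−10000)/15390 = 0.3502; (15390−10800)/15390 = 0.2982.
Sum of shortfalls = 1.115660; P₁ averages over all N: 1.115660 / 11 = 0.101.

0.101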